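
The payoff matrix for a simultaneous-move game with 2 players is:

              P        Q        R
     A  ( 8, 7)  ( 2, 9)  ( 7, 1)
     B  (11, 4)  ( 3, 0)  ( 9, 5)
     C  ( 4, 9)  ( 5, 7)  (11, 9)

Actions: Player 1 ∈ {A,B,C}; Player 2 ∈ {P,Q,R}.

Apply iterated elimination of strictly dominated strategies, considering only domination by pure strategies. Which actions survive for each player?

IESDS → P1:{B,C} P2:{P,R}

P1 drop A (B beats it: P:11>8 Q:3>2 R:9>7)
P2 drop Q (P beats it: B:4>0 C:9>7)
P1→{B,C} P2→{P,R}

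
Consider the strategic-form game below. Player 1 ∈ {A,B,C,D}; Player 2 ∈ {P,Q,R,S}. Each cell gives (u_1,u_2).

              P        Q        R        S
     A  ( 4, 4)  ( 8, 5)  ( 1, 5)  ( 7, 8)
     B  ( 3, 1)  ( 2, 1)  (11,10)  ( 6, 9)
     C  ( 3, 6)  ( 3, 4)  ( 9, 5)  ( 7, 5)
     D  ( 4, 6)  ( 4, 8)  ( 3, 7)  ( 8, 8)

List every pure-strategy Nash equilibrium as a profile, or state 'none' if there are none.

(A,P): not NE [P2→S gives 8>4]
(A,Q): not NE [P2→S gives 8>5]
(A,R): not NE [P1→B gives 11>1; P2→S gives 8>5]
(A,S): not NE [P1→D gives 8>7]
(B,P): not NE [P1→D gives 4>3; P2→R gives 10>1]
(B,Q): not NE [P1→A gives 8>2; P2→R gives 10>1]
(B,R): NE
(B,S): not NE [P1→D gives 8>6; P2→R gives 10>9]
(C,P): not NE [P1→D gives 4>3]
(C,Q): not NE [P1→A gives 8>3; P2→P gives 6>4]
(C,R): not NE [P1→B gives 11>9; P2→P gives 6>5]
(C,S): not NE [P1→D gives 8>7; P2→P gives 6>5]
(D,P): not NE [P2→S gives 8>6]
(D,Q): not NE [P1→A gives 8>4]
(D,R): not NE [P1→B gives 11>3; P2→S gives 8>7]
(D,S): NE

NE set: (B,R), (D,S)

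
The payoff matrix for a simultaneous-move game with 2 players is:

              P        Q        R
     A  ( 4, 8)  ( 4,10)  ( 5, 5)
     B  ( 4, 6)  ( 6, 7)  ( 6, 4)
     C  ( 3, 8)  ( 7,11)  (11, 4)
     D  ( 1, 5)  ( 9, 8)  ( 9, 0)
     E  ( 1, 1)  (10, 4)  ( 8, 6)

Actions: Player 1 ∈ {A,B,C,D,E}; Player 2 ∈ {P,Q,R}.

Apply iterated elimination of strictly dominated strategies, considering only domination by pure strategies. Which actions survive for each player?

IESDS → P1:{C,D,E} P2:{Q,R}

P2 drop P (Q beats it: A:10>8 B:7>6 C:11>8 D:8>5 E:4>1)
P1 drop A (B beats it: Q:6>4 R:6>5)
P1 drop B (C beats it: Q:7>6 R:11>6)
P1→{C,D,E} P2→{Q,R}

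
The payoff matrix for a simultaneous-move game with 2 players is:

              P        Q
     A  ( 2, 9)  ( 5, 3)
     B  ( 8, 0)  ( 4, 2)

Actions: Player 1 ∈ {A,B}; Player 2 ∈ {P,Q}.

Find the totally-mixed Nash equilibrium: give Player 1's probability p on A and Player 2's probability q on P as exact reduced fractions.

P1 mixes 1/4 on A; P2 mixes 1/7 on P

P1 indiff ⇒ q·2+(1-q)·5 = q·8+(1-q)·4 ⇒ q(-6) = (1-q)(-1) ⇒ q = 1/7
P2 indiff ⇒ p·9+(1-p)·0 = p·3+(1-p)·2 ⇒ p(6) = (1-p)(2) ⇒ p = 1/4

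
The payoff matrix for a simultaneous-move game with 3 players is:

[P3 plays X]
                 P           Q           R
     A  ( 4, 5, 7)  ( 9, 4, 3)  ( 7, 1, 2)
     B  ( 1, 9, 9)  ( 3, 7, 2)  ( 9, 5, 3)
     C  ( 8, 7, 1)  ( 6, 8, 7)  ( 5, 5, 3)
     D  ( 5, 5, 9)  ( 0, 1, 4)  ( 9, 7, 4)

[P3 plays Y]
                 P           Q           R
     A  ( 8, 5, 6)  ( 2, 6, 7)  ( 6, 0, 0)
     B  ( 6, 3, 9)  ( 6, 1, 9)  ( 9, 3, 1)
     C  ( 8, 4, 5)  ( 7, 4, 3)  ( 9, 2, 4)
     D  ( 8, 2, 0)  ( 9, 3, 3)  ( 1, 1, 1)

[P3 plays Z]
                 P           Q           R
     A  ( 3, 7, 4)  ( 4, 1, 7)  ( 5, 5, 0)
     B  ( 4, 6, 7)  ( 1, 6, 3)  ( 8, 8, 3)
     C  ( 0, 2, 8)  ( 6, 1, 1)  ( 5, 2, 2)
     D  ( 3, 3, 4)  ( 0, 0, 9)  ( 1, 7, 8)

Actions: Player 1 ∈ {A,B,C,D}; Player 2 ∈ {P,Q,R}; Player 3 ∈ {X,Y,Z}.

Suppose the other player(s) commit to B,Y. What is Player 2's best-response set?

u_2(P vs B,Y) = 3
u_2(Q vs B,Y) = 1
u_2(R vs B,Y) = 3
max payoff 3 at {P,R}

BR_2 = {P,R}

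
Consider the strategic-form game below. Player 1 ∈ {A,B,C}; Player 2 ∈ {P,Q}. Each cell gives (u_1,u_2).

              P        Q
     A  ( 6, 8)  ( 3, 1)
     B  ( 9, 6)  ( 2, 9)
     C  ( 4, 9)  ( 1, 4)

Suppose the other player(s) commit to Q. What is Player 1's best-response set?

u_1(A vs Q) = 3
u_1(B vs Q) = 2
u_1(C vs Q) = 1
max payoff 3 at {A}

BR_1 = {A}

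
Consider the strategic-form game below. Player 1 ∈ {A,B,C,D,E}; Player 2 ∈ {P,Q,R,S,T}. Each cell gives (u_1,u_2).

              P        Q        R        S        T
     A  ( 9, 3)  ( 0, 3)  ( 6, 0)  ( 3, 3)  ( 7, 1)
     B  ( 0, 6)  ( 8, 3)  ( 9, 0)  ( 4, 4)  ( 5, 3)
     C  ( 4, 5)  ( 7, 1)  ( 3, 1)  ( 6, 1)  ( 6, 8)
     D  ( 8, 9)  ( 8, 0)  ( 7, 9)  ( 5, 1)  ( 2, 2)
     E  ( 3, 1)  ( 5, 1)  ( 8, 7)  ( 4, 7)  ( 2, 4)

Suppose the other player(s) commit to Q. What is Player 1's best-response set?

u_1(A vs Q) = 0
u_1(B vs Q) = 8
u_1(C vs Q) = 7
u_1(D vs Q) = 8
u_1(E vs Q) = 5
max payoff 8 at {B,D}

BR_1 = {B,D}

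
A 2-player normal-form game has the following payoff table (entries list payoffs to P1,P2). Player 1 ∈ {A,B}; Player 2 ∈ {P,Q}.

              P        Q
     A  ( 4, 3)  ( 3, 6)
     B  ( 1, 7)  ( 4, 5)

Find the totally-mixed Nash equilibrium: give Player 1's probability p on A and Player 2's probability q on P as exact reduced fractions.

P1 mixes 2/5 on A; P2 mixes 1/4 on P

P1 indiff ⇒ q·4+(1-q)·3 = q·1+(1-q)·4 ⇒ q(3) = (1-q)(1) ⇒ q = 1/4
P2 indiff ⇒ p·3+(1-p)·7 = p·6+(1-p)·5 ⇒ p(-3) = (1-p)(-2) ⇒ p = 2/5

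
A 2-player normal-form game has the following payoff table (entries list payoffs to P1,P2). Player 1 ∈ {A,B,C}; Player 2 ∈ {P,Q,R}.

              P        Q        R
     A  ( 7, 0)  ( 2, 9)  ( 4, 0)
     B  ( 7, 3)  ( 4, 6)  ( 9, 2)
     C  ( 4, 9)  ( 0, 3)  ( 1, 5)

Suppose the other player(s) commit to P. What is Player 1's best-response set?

argmax u_1 = {A,B}

u_1(A vs P) = 7
u_1(B vs P) = 7
u_1(C vs P) = 4
max payoff 7 at {A,B}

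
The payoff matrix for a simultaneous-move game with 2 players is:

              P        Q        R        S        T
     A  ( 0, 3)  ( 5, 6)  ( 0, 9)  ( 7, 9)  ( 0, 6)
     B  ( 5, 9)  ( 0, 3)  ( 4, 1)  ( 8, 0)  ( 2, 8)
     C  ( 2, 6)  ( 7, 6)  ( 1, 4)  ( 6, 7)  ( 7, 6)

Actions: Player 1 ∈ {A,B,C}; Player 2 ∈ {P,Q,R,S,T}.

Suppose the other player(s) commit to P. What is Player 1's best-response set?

u_1(A vs P) = 0
u_1(B vs P) = 5
u_1(C vs P) = 2
max payoff 5 at {B}

P1 best: {B}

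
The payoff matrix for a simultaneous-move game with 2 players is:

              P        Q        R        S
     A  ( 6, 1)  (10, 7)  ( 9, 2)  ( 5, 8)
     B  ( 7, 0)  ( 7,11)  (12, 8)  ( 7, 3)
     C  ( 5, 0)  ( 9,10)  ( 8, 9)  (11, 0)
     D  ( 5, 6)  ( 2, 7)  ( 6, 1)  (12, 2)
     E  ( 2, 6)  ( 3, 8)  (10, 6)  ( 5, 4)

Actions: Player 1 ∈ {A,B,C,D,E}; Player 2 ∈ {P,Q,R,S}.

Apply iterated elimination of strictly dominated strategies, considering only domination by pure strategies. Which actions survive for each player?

IESDS → P1:{A,C,D} P2:{Q,S}

P1 drop E (B beats it: P:7>2 Q:7>3 R:12>10 S:7>5)
P2 drop P (Q beats it: A:7>1 B:11>0 C:10>0 D:7>6)
P2 drop R (Q beats it: A:7>2 B:11>8 C:10>9 D:7>1)
P1 drop B (C beats it: Q:9>7 S:11>7)
P1→{A,C,D} P2→{Q,S}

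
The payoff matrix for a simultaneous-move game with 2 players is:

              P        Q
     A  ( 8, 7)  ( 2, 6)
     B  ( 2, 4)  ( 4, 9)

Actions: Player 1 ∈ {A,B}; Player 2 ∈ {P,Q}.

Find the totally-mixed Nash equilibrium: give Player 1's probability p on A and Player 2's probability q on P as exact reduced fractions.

P1 indiff ⇒ q·8+(1-q)·2 = q·2+(1-q)·4 ⇒ q(6) = (1-q)(2) ⇒ q = 1/4
P2 indiff ⇒ p·7+(1-p)·4 = p·6+(1-p)·9 ⇒ p(1) = (1-p)(5) ⇒ p = 5/6

p=5/6, q=1/4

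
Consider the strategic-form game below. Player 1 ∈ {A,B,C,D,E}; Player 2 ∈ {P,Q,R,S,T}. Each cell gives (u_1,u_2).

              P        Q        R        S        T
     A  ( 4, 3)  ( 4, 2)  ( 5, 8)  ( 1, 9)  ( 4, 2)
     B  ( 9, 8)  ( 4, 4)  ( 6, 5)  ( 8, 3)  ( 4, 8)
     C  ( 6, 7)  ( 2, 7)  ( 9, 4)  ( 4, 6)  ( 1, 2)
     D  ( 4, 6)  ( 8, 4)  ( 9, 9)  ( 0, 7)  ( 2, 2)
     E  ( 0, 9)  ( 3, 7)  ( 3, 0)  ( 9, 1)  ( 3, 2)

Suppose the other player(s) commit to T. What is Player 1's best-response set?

argmax u_1 = {A,B}

u_1(A vs T) = 4
u_1(B vs T) = 4
u_1(C vs T) = 1
u_1(D vs T) = 2
u_1(E vs T) = 3
max payoff 4 at {A,B}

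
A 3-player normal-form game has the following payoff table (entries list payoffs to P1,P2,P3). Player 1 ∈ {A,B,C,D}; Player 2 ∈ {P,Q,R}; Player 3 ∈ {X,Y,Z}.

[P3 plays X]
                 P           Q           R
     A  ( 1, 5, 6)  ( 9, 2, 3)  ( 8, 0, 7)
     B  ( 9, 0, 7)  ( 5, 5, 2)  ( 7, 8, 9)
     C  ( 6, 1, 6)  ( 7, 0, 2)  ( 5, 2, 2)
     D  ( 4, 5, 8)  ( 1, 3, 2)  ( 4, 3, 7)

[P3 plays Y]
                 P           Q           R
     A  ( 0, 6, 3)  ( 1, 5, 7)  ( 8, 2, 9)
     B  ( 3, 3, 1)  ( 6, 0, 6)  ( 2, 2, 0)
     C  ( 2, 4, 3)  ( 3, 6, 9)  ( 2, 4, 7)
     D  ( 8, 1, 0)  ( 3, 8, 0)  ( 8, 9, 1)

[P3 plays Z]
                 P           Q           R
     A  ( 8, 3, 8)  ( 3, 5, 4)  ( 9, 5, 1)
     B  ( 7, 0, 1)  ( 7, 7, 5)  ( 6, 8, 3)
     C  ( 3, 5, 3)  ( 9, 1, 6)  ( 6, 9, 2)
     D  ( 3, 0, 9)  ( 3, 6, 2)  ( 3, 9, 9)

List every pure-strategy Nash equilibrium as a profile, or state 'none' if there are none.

Equilibria: none

(A,P,X): not NE [P1→B gives 9>1; P3→Z gives 8>6]
(A,P,Y): not NE [P1→D gives 8>0; P3→Z gives 8>3]
(A,P,Z): not NE [P2→R gives 5>3]
(A,Q,X): not NE [P2→P gives 5>2; P3→Y gives 7>3]
(A,Q,Y): not NE [P1→B gives 6>1; P2→P gives 6>5]
(A,Q,Z): not NE [P1→C gives 9>3; P3→Y gives 7>4]
(A,R,X): not NE [P2→P gives 5>0; P3→Y gives 9>7]
(A,R,Y): not NE [P2→P gives 6>2]
(A,R,Z): not NE [P3→Y gives 9>1]
(B,P,X): not NE [P2→R gives 8>0]
(B,P,Y): not NE [P1→D gives 8>3; P3→X gives 7>1]
(B,P,Z): not NE [P1→A gives 8>7; P2→R gives 8>0; P3→X gives 7>1]
(B,Q,X): not NE [P1→A gives 9>5; P2→R gives 8>5; P3→Y gives 6>2]
(B,Q,Y): not NE [P2→P gives 3>0]
(B,Q,Z): not NE [P1→C gives 9>7; P2→R gives 8>7; P3→Y gives 6>5]
(B,R,X): not NE [P1→A gives 8>7]
(B,R,Y): not NE [P1→D gives 8>2; P2→P gives 3>2; P3→X gives 9>0]
(B,R,Z): not NE [P1→A gives 9>6; P3→X gives 9>3]
(C,P,X): not NE [P1→B gives 9>6; P2→R gives 2>1]
(C,P,Y): not NE [P1→D gives 8>2; P2→Q gives 6>4; P3→X gives 6>3]
(C,P,Z): not NE [P1→A gives 8>3; P2→R gives 9>5; P3→X gives 6>3]
(C,Q,X): not NE [P1→A gives 9>7; P2→R gives 2>0; P3→Y gives 9>2]
(C,Q,Y): not NE [P1→B gives 6>3]
(C,Q,Z): not NE [P2→R gives 9>1; P3→Y gives 9>6]
(C,R,X): not NE [P1→A gives 8>5; P3→Y gives 7>2]
(C,R,Y): not NE [P1→D gives 8>2; P2→Q gives 6>4]
(C,R,Z): not NE [P1→A gives 9>6; P3→Y gives 7>2]
(D,P,X): not NE [P1→B gives 9>4; P3→Z gives 9>8]
(D,P,Y): not NE [P2→R gives 9>1; P3→Z gives 9>0]
(D,P,Z): not NE [P1→A gives 8>3; P2→R gives 9>0]
(D,Q,X): not NE [P1→A gives 9>1; P2→P gives 5>3]
(D,Q,Y): not NE [P1→B gives 6>3; P2→R gives 9>8; P3→Z gives 2>0]
(D,Q,Z): not NE [P1→C gives 9>3; P2→R gives 9>6]
(D,R,X): not NE [P1→A gives 8>4; P2→P gives 5>3; P3→Z gives 9>7]
(D,R,Y): not NE [P3→Z gives 9>1]
(D,R,Z): not NE [P1→A gives 9>3]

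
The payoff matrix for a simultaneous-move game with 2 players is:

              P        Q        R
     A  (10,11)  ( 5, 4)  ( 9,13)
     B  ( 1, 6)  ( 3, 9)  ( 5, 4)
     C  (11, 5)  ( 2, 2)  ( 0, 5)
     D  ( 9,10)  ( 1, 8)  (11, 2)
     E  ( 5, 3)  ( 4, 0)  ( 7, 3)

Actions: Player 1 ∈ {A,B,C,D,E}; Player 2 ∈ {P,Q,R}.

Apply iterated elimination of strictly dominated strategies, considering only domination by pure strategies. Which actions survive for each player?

P1 drop B (A beats it: P:10>1 Q:5>3 R:9>5)
P1 drop E (A beats it: P:10>5 Q:5>4 R:9>7)
P2 drop Q (P beats it: A:11>4 C:5>2 D:10>8)
P1→{A,C,D} P2→{P,R}

IESDS → P1:{A,C,D} P2:{P,R}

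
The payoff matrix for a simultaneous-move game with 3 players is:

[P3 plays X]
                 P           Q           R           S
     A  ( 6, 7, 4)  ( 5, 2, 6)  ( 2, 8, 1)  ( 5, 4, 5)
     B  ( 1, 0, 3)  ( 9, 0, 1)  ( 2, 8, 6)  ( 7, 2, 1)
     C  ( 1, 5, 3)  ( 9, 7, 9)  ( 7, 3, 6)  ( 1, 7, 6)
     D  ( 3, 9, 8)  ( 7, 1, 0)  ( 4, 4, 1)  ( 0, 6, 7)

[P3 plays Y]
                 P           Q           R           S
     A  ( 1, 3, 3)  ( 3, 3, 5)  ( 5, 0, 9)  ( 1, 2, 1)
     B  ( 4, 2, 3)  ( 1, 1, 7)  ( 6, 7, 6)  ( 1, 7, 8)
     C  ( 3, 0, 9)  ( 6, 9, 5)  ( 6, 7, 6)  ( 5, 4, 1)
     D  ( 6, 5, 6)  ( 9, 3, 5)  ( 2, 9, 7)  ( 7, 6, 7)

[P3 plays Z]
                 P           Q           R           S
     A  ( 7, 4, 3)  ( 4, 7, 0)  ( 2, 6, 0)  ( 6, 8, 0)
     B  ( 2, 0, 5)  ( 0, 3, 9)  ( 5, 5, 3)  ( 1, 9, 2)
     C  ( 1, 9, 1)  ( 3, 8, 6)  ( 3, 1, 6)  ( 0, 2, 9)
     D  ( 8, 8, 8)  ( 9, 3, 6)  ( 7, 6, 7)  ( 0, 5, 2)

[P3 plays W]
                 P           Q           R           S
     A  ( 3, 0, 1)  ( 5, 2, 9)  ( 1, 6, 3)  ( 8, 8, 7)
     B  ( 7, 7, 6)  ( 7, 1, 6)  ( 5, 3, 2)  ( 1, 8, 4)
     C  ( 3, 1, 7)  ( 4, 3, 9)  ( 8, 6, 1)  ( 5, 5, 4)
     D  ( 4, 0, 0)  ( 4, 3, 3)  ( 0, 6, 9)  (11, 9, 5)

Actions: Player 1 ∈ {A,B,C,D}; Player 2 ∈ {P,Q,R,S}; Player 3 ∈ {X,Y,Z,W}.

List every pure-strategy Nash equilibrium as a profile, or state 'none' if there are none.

NE set: (B,R,Y), (C,Q,X), (D,P,Z)

(A,P,X): not NE [P2→R gives 8>7]
(A,P,Y): not NE [P1→D gives 6>1; P3→X gives 4>3]
(A,P,Z): not NE [P1→D gives 8>7; P2→S gives 8>4; P3→X gives 4>3]
(A,P,W): not NE [P1→B gives 7>3; P2→S gives 8>0; P3→X gives 4>1]
(A,Q,X): not NE [P1→C gives 9>5; P2→R gives 8>2; P3→W gives 9>6]
(A,Q,Y): not NE [P1→D gives 9>3; P3→W gives 9>5]
(A,Q,Z): not NE [P1→D gives 9>4; P2→S gives 8>7; P3→W gives 9>0]
(A,Q,W): not NE [P1→B gives 7>5; P2→S gives 8>2]
(A,R,X): not NE [P1→C gives 7>2; P3→Y gives 9>1]
(A,R,Y): not NE [P1→C gives 6>5; P2→Q gives 3>0]
(A,R,Z): not NE [P1→D gives 7>2; P2→S gives 8>6; P3→Y gives 9>0]
(A,R,W): not NE [P1→C gives 8>1; P2→S gives 8>6; P3→Y gives 9>3]
(A,S,X): not NE [P1→B gives 7>5; P2→R gives 8>4; P3→W gives 7>5]
(A,S,Y): not NE [P1→D gives 7>1; P2→Q gives 3>2; P3→W gives 7>1]
(A,S,Z): not NE [P3→W gives 7>0]
(A,S,W): not NE [P1→D gives 11>8]
(B,P,X): not NE [P1→A gives 6>1; P2→R gives 8>0; P3→W gives 6>3]
(B,P,Y): not NE [P1→D gives 6>4; P2→S gives 7>2; P3→W gives 6>3]
(B,P,Z): not NE [P1→D gives 8>2; P2→S gives 9>0; P3→W gives 6>5]
(B,P,W): not NE [P2→S gives 8>7]
(B,Q,X): not NE [P2→R gives 8>0; P3→Z gives 9>1]
(B,Q,Y): not NE [P1→D gives 9>1; P2→S gives 7>1; P3→Z gives 9>7]
(B,Q,Z): not NE [P1→D gives 9>0; P2→S gives 9>3]
(B,Q,W): not NE [P2→S gives 8>1; P3→Z gives 9>6]
(B,R,X): not NE [P1→C gives 7>2]
(B,R,Y): NE
(B,R,Z): not NE [P1→D gives 7>5; P2→S gives 9>5; P3→Y gives 6>3]
(B,R,W): not NE [P1→C gives 8>5; P2→S gives 8>3; P3→Y gives 6>2]
(B,S,X): not NE [P2→R gives 8>2; P3→Y gives 8>1]
(B,S,Y): not NE [P1→D gives 7>1]
(B,S,Z): not NE [P1→A gives 6>1; P3→Y gives 8>2]
(B,S,W): not NE [P1→D gives 11>1; P3→Y gives 8>4]
(C,P,X): not NE [P1→A gives 6>1; P2→S gives 7>5; P3→Y gives 9>3]
(C,P,Y): not NE [P1→D gives 6>3; P2→Q gives 9>0]
(C,P,Z): not NE [P1→D gives 8>1; P3→Y gives 9>1]
(C,P,W): not NE [P1→B gives 7>3; P2→R gives 6>1; P3→Y gives 9>7]
(C,Q,X): NE
(C,Q,Y): not NE [P1→D gives 9>6; P3→W gives 9>5]
(C,Q,Z): not NE [P1→D gives 9>3; P2→P gives 9>8; P3→W gives 9>6]
(C,Q,W): not NE [P1→B gives 7>4; P2→R gives 6>3]
(C,R,X): not NE [P2→S gives 7>3]
(C,R,Y): not NE [P2→Q gives 9>7]
(C,R,Z): not NE [P1→D gives 7>3; P2→P gives 9>1]
(C,R,W): not NE [P3→Z gives 6>1]
(C,S,X): not NE [P1→B gives 7>1; P3→Z gives 9>6]
(C,S,Y): not NE [P1→D gives 7>5; P2→Q gives 9>4; P3→Z gives 9>1]
(C,S,Z): not NE [P1→A gives 6>0; P2→P gives 9>2]
(C,S,W): not NE [P1→D gives 11>5; P2→R gives 6>5; P3→Z gives 9>4]
(D,P,X): not NE [P1→A gives 6>3]
(D,P,Y): not NE [P2→R gives 9>5; P3→Z gives 8>6]
(D,P,Z): NE
(D,P,W): not NE [P1→B gives 7>4; P2→S gives 9>0; P3→Z gives 8>0]
(D,Q,X): not NE [P1→C gives 9>7; P2→P gives 9>1; P3→Z gives 6>0]
(D,Q,Y): not NE [P2→R gives 9>3; P3→Z gives 6>5]
(D,Q,Z): not NE [P2→P gives 8>3]
(D,Q,W): not NE [P1→B gives 7>4; P2→S gives 9>3; P3→Z gives 6>3]
(D,R,X): not NE [P1→C gives 7>4; P2→P gives 9>4; P3→W gives 9>1]
(D,R,Y): not NE [P1→C gives 6>2; P3→W gives 9>7]
(D,R,Z): not NE [P2→P gives 8>6; P3→W gives 9>7]
(D,R,W): not NE [P1→C gives 8>0; P2→S gives 9>6]
(D,S,X): not NE [P1→B gives 7>0; P2→P gives 9>6]
(D,S,Y): not NE [P2→R gives 9>6]
(D,S,Z): not NE [P1→A gives 6>0; P2→P gives 8>5; P3→Y gives 7>2]
(D,S,W): not NE [P3→Y gives 7>5]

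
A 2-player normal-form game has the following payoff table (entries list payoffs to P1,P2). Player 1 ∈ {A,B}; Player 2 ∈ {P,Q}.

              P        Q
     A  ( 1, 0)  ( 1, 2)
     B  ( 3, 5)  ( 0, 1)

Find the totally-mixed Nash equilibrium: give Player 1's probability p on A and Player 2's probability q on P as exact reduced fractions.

p=2/3, q=1/3

P1 indiff ⇒ q·1+(1-q)·1 = q·3+(1-q)·0 ⇒ q(-2) = (1-q)(-1) ⇒ q = 1/3
P2 indiff ⇒ p·0+(1-p)·5 = p·2+(1-p)·1 ⇒ p(-2) = (1-p)(-4) ⇒ p = 2/3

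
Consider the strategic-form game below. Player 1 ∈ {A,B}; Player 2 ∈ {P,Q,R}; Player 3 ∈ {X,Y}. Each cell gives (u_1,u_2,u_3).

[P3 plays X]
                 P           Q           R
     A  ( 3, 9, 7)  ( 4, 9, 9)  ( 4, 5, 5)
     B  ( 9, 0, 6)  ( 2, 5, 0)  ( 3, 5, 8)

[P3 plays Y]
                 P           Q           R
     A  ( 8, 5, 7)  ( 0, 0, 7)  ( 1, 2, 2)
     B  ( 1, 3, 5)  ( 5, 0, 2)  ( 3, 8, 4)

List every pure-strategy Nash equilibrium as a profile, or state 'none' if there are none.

(A,P,X): not NE [P1→B gives 9>3]
(A,P,Y): NE
(A,Q,X): NE
(A,Q,Y): not NE [P1→B gives 5>0; P2→P gives 5>0; P3→X gives 9>7]
(A,R,X): not NE [P2→Q gives 9>5]
(A,R,Y): not NE [P1→B gives 3>1; P2→P gives 5>2; P3→X gives 5>2]
(B,P,X): not NE [P2→R gives 5>0]
(B,P,Y): not NE [P1→A gives 8>1; P2→R gives 8>3; P3→X gives 6>5]
(B,Q,X): not NE [P1→A gives 4>2; P3→Y gives 2>0]
(B,Q,Y): not NE [P2→R gives 8>0]
(B,R,X): not NE [P1→A gives 4>3]
(B,R,Y): not NE [P3→X gives 8>4]

Nash profiles: (A,P,Y), (A,Q,X)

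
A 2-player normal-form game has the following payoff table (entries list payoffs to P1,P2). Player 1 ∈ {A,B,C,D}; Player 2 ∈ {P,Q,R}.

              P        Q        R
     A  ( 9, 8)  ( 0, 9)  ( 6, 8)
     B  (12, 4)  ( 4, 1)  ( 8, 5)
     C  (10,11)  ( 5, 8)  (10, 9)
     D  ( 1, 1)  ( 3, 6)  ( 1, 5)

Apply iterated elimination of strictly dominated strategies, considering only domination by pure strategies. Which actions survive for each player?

IESDS → P1:{B,C} P2:{P,R}

P1 drop A (B beats it: P:12>9 Q:4>0 R:8>6)
P1 drop D (B beats it: P:12>1 Q:4>3 R:8>1)
P2 drop Q (P beats it: B:4>1 C:11>8)
P1→{B,C} P2→{P,R}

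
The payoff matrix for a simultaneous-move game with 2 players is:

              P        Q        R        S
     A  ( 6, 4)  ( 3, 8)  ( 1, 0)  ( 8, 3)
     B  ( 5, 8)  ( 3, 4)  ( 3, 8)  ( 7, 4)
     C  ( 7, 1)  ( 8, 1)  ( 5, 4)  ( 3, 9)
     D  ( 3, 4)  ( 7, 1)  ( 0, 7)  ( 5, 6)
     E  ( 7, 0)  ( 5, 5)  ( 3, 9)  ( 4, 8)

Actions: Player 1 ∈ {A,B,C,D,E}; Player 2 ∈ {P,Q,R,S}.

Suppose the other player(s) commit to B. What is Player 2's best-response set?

BR_2 = {P,R}

u_2(P vs B) = 8
u_2(Q vs B) = 4
u_2(R vs B) = 8
u_2(S vs B) = 4
max payoff 8 at {P,R}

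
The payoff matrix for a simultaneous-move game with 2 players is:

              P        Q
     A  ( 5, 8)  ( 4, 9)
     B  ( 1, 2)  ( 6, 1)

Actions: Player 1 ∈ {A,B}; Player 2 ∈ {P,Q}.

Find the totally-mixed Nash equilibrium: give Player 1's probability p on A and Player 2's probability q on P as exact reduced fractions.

P1 indiff ⇒ q·5+(1-q)·4 = q·1+(1-q)·6 ⇒ q(4) = (1-q)(2) ⇒ q = 1/3
P2 indiff ⇒ p·8+(1-p)·2 = p·9+(1-p)·1 ⇒ p(-1) = (1-p)(-1) ⇒ p = 1/2

p=1/2, q=1/3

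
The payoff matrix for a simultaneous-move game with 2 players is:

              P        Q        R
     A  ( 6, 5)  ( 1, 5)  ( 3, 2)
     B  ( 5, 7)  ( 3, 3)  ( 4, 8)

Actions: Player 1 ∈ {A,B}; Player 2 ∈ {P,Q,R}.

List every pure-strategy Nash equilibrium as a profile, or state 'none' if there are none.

Nash profiles: (A,P), (B,R)

(A,P): NE
(A,Q): not NE [P1→B gives 3>1]
(A,R): not NE [P1→B gives 4>3; P2→Q gives 5>2]
(B,P): not NE [P1→A gives 6>5; P2→R gives 8>7]
(B,Q): not NE [P2→R gives 8>3]
(B,R): NE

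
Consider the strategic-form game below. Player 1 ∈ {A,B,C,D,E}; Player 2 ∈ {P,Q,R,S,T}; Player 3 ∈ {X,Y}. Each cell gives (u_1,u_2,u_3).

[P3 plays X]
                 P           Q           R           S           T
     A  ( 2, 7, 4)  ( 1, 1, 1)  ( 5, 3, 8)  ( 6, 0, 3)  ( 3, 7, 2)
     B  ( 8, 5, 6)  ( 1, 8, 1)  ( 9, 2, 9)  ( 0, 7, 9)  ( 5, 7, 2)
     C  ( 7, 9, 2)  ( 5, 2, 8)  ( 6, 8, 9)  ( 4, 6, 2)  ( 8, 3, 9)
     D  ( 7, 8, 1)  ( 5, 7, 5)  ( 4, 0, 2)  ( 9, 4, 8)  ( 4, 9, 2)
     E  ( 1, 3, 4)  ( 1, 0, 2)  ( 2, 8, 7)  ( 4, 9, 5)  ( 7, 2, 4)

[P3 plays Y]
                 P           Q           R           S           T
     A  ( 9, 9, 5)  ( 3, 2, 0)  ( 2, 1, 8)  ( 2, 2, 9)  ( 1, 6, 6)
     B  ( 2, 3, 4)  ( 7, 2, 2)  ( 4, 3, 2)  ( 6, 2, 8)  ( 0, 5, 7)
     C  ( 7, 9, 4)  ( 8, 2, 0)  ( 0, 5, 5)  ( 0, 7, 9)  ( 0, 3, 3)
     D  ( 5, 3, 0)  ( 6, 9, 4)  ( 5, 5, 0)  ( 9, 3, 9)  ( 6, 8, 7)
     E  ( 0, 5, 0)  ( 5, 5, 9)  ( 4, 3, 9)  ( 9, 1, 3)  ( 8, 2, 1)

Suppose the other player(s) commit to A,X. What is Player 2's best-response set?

u_2(P vs A,X) = 7
u_2(Q vs A,X) = 1
u_2(R vs A,X) = 3
u_2(S vs A,X) = 0
u_2(T vs A,X) = 7
max payoff 7 at {P,T}

argmax u_2 = {P,T}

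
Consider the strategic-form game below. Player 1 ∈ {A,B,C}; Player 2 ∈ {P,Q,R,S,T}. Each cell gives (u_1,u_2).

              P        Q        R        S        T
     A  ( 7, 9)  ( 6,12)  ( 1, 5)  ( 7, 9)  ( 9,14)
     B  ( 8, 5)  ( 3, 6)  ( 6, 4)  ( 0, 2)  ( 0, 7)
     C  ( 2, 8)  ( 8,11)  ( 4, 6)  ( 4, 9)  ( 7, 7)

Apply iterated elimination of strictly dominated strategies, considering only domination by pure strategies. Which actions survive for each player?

IESDS → P1:{A,C} P2:{Q,T}

P2 drop P (Q beats it: A:12>9 B:6>5 C:11>8)
P2 drop R (Q beats it: A:12>5 B:6>4 C:11>6)
P1 drop B (A beats it: Q:6>3 S:7>0 T:9>0)
P2 drop S (Q beats it: A:12>9 C:11>9)
P1→{A,C} P2→{Q,T}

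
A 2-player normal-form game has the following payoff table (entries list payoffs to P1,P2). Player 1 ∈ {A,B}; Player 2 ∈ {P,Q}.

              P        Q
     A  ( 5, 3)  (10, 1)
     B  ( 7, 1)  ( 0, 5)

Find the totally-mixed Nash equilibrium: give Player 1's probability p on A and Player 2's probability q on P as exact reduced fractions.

P1 indiff ⇒ q·5+(1-q)·10 = q·7+(1-q)·0 ⇒ q(-2) = (1-q)(-10) ⇒ q = 5/6
P2 indiff ⇒ p·3+(1-p)·1 = p·1+(1-p)·5 ⇒ p(2) = (1-p)(4) ⇒ p = 2/3

P1 mixes 2/3 on A; P2 mixes 5/6 on P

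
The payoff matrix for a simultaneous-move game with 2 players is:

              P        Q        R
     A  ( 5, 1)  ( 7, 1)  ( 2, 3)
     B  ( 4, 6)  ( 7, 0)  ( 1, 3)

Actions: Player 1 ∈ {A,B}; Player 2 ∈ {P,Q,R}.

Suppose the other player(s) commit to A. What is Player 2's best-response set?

u_2(P vs A) = 1
u_2(Q vs A) = 1
u_2(R vs A) = 3
max payoff 3 at {R}

argmax u_2 = {R}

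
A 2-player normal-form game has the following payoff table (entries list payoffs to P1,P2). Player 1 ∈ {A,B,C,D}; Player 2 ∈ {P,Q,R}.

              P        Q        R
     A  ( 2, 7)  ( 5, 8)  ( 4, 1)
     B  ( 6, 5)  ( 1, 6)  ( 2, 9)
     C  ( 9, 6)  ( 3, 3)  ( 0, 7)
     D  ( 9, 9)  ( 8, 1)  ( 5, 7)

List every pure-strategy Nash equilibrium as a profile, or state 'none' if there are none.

Nash profiles: (D,P)

(A,P): not NE [P1→D gives 9>2; P2→Q gives 8>7]
(A,Q): not NE [P1→D gives 8>5]
(A,R): not NE [P1→D gives 5>4; P2→Q gives 8>1]
(B,P): not NE [P1→D gives 9>6; P2→R gives 9>5]
(B,Q): not NE [P1→D gives 8>1; P2→R gives 9>6]
(B,R): not NE [P1→D gives 5>2]
(C,P): not NE [P2→R gives 7>6]
(C,Q): not NE [P1→D gives 8>3; P2→R gives 7>3]
(C,R): not NE [P1→D gives 5>0]
(D,P): NE
(D,Q): not NE [P2→P gives 9>1]
(D,R): not NE [P2→P gives 9>7]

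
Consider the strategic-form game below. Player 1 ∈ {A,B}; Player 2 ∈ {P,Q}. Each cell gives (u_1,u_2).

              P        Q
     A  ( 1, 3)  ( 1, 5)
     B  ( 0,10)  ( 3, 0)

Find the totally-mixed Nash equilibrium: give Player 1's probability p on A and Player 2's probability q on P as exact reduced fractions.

P1 indiff ⇒ q·1+(1-q)·1 = q·0+(1-q)·3 ⇒ q(1) = (1-q)(2) ⇒ q = 2/3
P2 indiff ⇒ p·3+(1-p)·10 = p·5+(1-p)·0 ⇒ p(-2) = (1-p)(-10) ⇒ p = 5/6

(p,q) = (5/6, 2/3)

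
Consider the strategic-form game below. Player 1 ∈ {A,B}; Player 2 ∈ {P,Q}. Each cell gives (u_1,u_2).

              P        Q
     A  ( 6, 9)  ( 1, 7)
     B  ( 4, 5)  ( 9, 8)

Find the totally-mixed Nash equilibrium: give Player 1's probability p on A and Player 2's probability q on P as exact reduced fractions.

P1 mixes 3/5 on A; P2 mixes 4/5 on P

P1 indiff ⇒ q·6+(1-q)·1 = q·4+(1-q)·9 ⇒ q(2) = (1-q)(8) ⇒ q = 4/5
P2 indiff ⇒ p·9+(1-p)·5 = p·7+(1-p)·8 ⇒ p(2) = (1-p)(3) ⇒ p = 3/5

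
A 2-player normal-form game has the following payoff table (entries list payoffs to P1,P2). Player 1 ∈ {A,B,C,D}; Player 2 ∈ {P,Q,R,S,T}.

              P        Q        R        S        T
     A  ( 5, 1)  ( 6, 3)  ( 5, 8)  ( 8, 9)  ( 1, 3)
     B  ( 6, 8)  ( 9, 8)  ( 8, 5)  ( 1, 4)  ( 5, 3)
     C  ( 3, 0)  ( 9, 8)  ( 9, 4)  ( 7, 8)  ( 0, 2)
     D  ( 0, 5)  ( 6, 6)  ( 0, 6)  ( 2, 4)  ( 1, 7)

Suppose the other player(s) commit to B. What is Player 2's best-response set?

P2 best: {P,Q}

u_2(P vs B) = 8
u_2(Q vs B) = 8
u_2(R vs B) = 5
u_2(S vs B) = 4
u_2(T vs B) = 3
max payoff 8 at {P,Q}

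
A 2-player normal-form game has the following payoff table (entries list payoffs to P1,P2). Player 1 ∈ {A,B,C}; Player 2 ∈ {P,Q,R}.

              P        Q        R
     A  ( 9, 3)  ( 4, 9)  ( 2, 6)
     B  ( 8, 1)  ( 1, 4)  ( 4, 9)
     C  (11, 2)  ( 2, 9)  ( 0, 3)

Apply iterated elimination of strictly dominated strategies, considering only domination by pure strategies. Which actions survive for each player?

IESDS → P1:{A,B} P2:{Q,R}

P2 drop P (Q beats it: A:9>3 B:4>1 C:9>2)
P1 drop C (A beats it: Q:4>2 R:2>0)
P1→{A,B} P2→{Q,R}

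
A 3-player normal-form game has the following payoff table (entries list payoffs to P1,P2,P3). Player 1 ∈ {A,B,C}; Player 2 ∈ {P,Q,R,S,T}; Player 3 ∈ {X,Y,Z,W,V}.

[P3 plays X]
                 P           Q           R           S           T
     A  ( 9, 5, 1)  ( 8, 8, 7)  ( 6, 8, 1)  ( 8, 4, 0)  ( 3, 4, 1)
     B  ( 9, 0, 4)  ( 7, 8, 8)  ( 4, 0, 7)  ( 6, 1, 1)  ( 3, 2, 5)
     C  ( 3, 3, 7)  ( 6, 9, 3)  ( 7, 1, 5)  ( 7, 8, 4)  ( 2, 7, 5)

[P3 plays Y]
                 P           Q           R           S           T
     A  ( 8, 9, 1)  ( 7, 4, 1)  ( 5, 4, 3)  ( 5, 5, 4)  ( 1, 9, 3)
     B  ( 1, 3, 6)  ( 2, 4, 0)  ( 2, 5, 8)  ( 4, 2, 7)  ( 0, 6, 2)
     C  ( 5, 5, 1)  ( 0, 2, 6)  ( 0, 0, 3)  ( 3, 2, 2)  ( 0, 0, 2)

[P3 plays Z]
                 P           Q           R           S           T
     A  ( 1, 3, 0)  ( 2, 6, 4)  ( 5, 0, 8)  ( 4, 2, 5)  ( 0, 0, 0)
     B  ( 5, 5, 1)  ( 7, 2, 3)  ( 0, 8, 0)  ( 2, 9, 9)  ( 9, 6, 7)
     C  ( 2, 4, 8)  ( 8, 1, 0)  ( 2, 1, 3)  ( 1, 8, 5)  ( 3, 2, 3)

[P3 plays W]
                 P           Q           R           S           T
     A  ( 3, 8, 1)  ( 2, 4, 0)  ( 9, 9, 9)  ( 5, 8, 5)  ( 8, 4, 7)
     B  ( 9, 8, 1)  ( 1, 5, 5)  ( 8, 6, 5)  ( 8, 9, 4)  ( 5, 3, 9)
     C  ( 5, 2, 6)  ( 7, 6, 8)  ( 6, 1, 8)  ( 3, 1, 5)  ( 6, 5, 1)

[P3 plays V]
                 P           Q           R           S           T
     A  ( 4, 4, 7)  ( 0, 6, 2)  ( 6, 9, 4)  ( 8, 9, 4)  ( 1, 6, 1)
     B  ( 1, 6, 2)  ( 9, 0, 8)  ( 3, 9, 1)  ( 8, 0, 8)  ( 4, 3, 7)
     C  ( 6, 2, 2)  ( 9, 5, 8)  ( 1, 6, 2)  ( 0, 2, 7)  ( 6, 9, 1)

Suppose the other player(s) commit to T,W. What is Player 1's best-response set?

u_1(A vs T,W) = 8
u_1(B vs T,W) = 5
u_1(C vs T,W) = 6
max payoff 8 at {A}

P1 best: {A}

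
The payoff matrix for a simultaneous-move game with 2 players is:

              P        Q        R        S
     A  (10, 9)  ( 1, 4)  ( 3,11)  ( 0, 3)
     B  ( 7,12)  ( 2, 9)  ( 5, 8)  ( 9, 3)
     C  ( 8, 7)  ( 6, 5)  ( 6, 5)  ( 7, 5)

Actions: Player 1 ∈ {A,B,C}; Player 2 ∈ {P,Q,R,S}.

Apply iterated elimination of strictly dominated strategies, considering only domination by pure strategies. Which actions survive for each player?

P2 drop Q (P beats it: A:9>4 B:12>9 C:7>5)
P2 drop S (P beats it: A:9>3 B:12>3 C:7>5)
P1 drop B (C beats it: P:8>7 R:6>5)
P1→{A,C} P2→{P,R}

Remaining: P1:{A,C} P2:{P,R}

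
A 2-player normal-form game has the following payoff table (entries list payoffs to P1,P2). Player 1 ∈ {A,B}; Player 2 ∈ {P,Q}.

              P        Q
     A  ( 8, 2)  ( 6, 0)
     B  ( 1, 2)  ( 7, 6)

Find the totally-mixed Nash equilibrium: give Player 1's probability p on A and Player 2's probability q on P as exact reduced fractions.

p=2/3, q=1/8

P1 indiff ⇒ q·8+(1-q)·6 = q·1+(1-q)·7 ⇒ q(7) = (1-q)(1) ⇒ q = 1/8
P2 indiff ⇒ p·2+(1-p)·2 = p·0+(1-p)·6 ⇒ p(2) = (1-p)(4) ⇒ p = 2/3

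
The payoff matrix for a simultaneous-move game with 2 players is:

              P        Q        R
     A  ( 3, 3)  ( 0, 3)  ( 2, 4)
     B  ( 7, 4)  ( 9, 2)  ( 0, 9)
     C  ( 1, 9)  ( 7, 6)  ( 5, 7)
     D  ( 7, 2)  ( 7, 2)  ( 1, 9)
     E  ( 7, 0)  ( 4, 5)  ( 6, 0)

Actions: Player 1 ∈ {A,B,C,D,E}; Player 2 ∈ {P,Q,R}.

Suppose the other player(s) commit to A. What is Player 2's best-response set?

u_2(P vs A) = 3
u_2(Q vs A) = 3
u_2(R vs A) = 4
max payoff 4 at {R}

P2 best: {R}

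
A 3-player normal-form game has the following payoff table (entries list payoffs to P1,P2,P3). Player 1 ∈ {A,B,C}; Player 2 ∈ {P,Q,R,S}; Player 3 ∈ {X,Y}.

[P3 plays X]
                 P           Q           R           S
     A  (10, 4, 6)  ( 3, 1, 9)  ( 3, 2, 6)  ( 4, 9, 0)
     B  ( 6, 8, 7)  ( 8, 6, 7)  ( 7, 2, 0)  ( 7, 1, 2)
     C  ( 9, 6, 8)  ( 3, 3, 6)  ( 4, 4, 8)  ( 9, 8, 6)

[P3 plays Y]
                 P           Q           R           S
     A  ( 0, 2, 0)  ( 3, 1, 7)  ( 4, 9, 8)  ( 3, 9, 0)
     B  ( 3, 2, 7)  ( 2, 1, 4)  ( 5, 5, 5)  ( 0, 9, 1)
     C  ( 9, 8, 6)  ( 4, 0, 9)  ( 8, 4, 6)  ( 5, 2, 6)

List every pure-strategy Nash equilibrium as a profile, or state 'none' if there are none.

PSNE = {(C,S,X)}

(A,P,X): not NE [P2→S gives 9>4]
(A,P,Y): not NE [P1→C gives 9>0; P2→S gives 9>2; P3→X gives 6>0]
(A,Q,X): not NE [P1→B gives 8>3; P2→S gives 9>1]
(A,Q,Y): not NE [P1→C gives 4>3; P2→S gives 9>1; P3→X gives 9>7]
(A,R,X): not NE [P1→B gives 7>3; P2→S gives 9>2; P3→Y gives 8>6]
(A,R,Y): not NE [P1→C gives 8>4]
(A,S,X): not NE [P1→C gives 9>4]
(A,S,Y): not NE [P1→C gives 5>3]
(B,P,X): not NE [P1→A gives 10>6]
(B,P,Y): not NE [P1→C gives 9>3; P2→S gives 9>2]
(B,Q,X): not NE [P2→P gives 8>6]
(B,Q,Y): not NE [P1→C gives 4>2; P2→S gives 9>1; P3→X gives 7>4]
(B,R,X): not NE [P2→P gives 8>2; P3→Y gives 5>0]
(B,R,Y): not NE [P1→C gives 8>5; P2→S gives 9>5]
(B,S,X): not NE [P1→C gives 9>7; P2→P gives 8>1]
(B,S,Y): not NE [P1→C gives 5>0; P3→X gives 2>1]
(C,P,X): not NE [P1→A gives 10>9; P2→S gives 8>6]
(C,P,Y): not NE [P3→X gives 8>6]
(C,Q,X): not NE [P1→B gives 8>3; P2→S gives 8>3; P3→Y gives 9>6]
(C,Q,Y): not NE [P2→P gives 8>0]
(C,R,X): not NE [P1→B gives 7>4; P2→S gives 8>4]
(C,R,Y): not NE [P2→P gives 8>4; P3→X gives 8>6]
(C,S,X): NE
(C,S,Y): not NE [P2→P gives 8>2]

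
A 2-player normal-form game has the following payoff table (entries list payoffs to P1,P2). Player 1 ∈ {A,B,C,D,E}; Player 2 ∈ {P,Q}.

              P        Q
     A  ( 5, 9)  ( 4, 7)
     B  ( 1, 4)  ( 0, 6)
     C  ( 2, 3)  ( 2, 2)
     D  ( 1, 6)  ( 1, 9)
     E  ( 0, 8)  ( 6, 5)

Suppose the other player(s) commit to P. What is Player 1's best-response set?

u_1(A vs P) = 5
u_1(B vs P) = 1
u_1(C vs P) = 2
u_1(D vs P) = 1
u_1(E vs P) = 0
max payoff 5 at {A}

P1 best: {A}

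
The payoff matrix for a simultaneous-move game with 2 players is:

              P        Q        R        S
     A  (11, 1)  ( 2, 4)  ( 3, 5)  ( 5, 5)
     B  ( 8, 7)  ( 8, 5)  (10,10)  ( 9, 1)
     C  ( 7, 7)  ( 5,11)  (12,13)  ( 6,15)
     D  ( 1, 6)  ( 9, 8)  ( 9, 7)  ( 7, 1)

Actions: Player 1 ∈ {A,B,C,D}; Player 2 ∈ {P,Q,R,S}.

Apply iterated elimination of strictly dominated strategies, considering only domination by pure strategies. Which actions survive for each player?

Remaining: P1:{B,C,D} P2:{Q,R,S}

P2 drop P (R beats it: A:5>1 B:10>7 C:13>7 D:7>6)
P1 drop A (B beats it: Q:8>2 R:10>3 S:9>5)
P1→{B,C,D} P2→{Q,R,S}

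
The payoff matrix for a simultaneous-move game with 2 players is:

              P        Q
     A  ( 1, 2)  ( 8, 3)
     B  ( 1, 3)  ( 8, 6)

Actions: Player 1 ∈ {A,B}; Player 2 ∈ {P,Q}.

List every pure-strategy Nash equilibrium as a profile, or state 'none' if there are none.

Nash profiles: (A,Q), (B,Q)

(A,P): not NE [P2→Q gives 3>2]
(A,Q): NE
(B,P): not NE [P2→Q gives 6>3]
(B,Q): NE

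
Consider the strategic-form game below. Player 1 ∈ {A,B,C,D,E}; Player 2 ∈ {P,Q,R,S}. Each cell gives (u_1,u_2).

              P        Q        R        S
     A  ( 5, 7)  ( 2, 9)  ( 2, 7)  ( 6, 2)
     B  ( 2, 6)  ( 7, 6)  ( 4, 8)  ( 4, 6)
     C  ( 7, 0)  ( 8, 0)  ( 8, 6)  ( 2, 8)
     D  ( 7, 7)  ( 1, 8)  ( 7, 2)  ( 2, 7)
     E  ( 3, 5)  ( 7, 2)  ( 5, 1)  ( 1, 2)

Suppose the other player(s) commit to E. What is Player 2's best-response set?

argmax u_2 = {P}

u_2(P vs E) = 5
u_2(Q vs E) = 2
u_2(R vs E) = 1
u_2(S vs E) = 2
max payoff 5 at {P}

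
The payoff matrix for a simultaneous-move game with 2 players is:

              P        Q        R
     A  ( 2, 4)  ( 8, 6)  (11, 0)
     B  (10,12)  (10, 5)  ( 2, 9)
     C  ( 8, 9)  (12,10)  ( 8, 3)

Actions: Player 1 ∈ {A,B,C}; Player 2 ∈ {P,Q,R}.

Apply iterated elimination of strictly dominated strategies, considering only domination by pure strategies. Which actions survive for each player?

P2 drop R (P beats it: A:4>0 B:12>9 C:9>3)
P1 drop A (B beats it: P:10>2 Q:10>8)
P1→{B,C} P2→{P,Q}

Survivors P1:{B,C} P2:{P,Q}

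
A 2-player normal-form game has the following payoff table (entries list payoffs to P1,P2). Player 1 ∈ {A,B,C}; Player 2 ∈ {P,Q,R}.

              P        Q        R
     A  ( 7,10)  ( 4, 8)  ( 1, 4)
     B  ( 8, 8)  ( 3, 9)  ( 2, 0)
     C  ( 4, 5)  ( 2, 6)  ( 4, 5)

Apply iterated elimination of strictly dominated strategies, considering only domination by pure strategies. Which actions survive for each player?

IESDS → P1:{A,B} P2:{P,Q}

P2 drop R (Q beats it: A:8>4 B:9>0 C:6>5)
P1 drop C (A beats it: P:7>4 Q:4>2)
P1→{A,B} P2→{P,Q}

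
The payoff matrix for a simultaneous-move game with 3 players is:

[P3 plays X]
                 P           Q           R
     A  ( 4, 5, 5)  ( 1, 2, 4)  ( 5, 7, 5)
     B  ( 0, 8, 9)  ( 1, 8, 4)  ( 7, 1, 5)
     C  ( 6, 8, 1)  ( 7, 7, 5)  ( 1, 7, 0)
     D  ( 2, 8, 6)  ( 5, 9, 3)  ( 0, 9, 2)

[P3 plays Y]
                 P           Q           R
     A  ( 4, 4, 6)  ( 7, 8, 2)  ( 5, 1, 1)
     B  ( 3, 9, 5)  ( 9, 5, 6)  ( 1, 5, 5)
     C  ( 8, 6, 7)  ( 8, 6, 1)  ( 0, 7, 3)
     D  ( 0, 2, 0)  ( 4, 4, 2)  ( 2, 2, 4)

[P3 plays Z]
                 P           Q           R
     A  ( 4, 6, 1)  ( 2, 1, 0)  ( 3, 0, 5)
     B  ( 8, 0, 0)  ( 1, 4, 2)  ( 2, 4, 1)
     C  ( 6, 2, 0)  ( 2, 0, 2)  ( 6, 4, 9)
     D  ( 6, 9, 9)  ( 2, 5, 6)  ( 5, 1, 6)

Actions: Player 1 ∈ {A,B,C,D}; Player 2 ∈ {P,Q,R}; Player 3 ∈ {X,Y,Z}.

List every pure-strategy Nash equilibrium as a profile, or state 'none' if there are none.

(A,P,X): not NE [P1→C gives 6>4; P2→R gives 7>5; P3→Y gives 6>5]
(A,P,Y): not NE [P1→C gives 8>4; P2→Q gives 8>4]
(A,P,Z): not NE [P1→B gives 8>4; P3→Y gives 6>1]
(A,Q,X): not NE [P1→C gives 7>1; P2→R gives 7>2]
(A,Q,Y): not NE [P1→B gives 9>7; P3→X gives 4>2]
(A,Q,Z): not NE [P2→P gives 6>1; P3→X gives 4>0]
(A,R,X): not NE [P1→B gives 7>5]
(A,R,Y): not NE [P2→Q gives 8>1; P3→Z gives 5>1]
(A,R,Z): not NE [P1→C gives 6>3; P2→P gives 6>0]
(B,P,X): not NE [P1→C gives 6>0]
(B,P,Y): not NE [P1→C gives 8>3; P3→X gives 9>5]
(B,P,Z): not NE [P2→R gives 4>0; P3→X gives 9>0]
(B,Q,X): not NE [P1→C gives 7>1; P3→Y gives 6>4]
(B,Q,Y): not NE [P2→P gives 9>5]
(B,Q,Z): not NE [P1→D gives 2>1; P3→Y gives 6>2]
(B,R,X): not NE [P2→Q gives 8>1]
(B,R,Y): not NE [P1→A gives 5>1; P2→P gives 9>5]
(B,R,Z): not NE [P1→C gives 6>2; P3→Y gives 5>1]
(C,P,X): not NE [P3→Y gives 7>1]
(C,P,Y): not NE [P2→R gives 7>6]
(C,P,Z): not NE [P1→B gives 8>6; P2→R gives 4>2; P3→Y gives 7>0]
(C,Q,X): not NE [P2→P gives 8>7]
(C,Q,Y): not NE [P1→B gives 9>8; P2→R gives 7>6; P3→X gives 5>1]
(C,Q,Z): not NE [P2→R gives 4>0; P3→X gives 5>2]
(C,R,X): not NE [P1→B gives 7>1; P2→P gives 8>7; P3→Z gives 9>0]
(C,R,Y): not NE [P1→A gives 5>0; P3→Z gives 9>3]
(C,R,Z): NE
(D,P,X): not NE [P1→C gives 6>2; P2→R gives 9>8; P3→Z gives 9>6]
(D,P,Y): not NE [P1→C gives 8>0; P2→Q gives 4>2; P3→Z gives 9>0]
(D,P,Z): not NE [P1→B gives 8>6]
(D,Q,X): not NE [P1→C gives 7>5; P3→Z gives 6>3]
(D,Q,Y): not NE [P1→B gives 9>4; P3→Z gives 6>2]
(D,Q,Z): not NE [P2→P gives 9>5]
(D,R,X): not NE [P1→B gives 7>0; P3→Z gives 6>2]
(D,R,Y): not NE [P1→A gives 5>2; P2→Q gives 4>2; P3→Z gives 6>4]
(D,R,Z): not NE [P1→C gives 6>5; P2→P gives 9>1]

NE set: (C,R,Z)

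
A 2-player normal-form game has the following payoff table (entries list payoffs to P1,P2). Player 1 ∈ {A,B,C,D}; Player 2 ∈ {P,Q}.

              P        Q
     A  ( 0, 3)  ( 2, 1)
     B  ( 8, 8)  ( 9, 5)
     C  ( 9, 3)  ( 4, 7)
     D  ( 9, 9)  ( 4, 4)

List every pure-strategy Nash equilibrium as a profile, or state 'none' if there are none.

Nash profiles: (D,P)

(A,P): not NE [P1→D gives 9>0]
(A,Q): not NE [P1→B gives 9>2; P2→P gives 3>1]
(B,P): not NE [P1→D gives 9>8]
(B,Q): not NE [P2→P gives 8>5]
(C,P): not NE [P2→Q gives 7>3]
(C,Q): not NE [P1→B gives 9>4]
(D,P): NE
(D,Q): not NE [P1→B gives 9>4; P2→P gives 9>4]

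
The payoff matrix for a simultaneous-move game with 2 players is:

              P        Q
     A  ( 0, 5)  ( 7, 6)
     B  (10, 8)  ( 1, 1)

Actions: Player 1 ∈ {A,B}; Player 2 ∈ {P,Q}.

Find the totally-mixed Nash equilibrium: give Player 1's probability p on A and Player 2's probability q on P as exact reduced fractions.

P1 mixes 7/8 on A; P2 mixes 3/8 on P

P1 indiff ⇒ q·0+(1-q)·7 = q·10+(1-q)·1 ⇒ q(-10) = (1-q)(-6) ⇒ q = 3/8
P2 indiff ⇒ p·5+(1-p)·8 = p·6+(1-p)·1 ⇒ p(-1) = (1-p)(-7) ⇒ p = 7/8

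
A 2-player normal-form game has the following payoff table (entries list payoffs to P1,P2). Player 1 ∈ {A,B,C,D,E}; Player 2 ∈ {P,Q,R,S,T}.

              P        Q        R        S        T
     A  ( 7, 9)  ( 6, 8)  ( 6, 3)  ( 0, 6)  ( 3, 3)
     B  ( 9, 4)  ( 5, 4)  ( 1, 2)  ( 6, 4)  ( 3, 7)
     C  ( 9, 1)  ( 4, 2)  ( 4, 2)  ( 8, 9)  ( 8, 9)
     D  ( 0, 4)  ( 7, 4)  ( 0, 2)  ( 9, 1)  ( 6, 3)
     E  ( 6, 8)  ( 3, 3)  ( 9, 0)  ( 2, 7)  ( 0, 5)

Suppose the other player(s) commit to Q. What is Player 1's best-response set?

u_1(A vs Q) = 6
u_1(B vs Q) = 5
u_1(C vs Q) = 4
u_1(D vs Q) = 7
u_1(E vs Q) = 3
max payoff 7 at {D}

P1 best: {D}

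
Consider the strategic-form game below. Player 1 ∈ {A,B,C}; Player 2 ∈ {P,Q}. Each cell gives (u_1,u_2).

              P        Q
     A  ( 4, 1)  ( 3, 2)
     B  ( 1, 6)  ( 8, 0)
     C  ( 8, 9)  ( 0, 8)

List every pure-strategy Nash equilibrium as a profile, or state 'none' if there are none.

NE set: (C,P)

(A,P): not NE [P1→C gives 8>4; P2→Q gives 2>1]
(A,Q): not NE [P1→B gives 8>3]
(B,P): not NE [P1→C gives 8>1]
(B,Q): not NE [P2→P gives 6>0]
(C,P): NE
(C,Q): not NE [P1→B gives 8>0; P2→P gives 9>8]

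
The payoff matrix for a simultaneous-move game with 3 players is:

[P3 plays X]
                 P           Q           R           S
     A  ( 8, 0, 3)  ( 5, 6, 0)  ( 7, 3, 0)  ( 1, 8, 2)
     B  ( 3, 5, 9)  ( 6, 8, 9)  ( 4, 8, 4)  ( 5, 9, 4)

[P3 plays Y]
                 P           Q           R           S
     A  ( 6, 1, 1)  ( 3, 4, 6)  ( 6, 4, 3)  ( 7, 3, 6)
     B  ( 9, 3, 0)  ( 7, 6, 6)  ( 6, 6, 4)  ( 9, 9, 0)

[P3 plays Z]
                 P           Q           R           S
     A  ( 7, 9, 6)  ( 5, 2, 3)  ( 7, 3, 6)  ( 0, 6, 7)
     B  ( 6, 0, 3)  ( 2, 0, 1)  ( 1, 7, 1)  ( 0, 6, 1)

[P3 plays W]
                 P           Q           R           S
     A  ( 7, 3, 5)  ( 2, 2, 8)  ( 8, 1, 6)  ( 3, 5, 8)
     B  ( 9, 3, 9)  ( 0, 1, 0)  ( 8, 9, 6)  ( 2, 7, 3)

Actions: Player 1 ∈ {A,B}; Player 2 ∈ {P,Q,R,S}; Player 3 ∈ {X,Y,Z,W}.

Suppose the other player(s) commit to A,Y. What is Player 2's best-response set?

u_2(P vs A,Y) = 1
u_2(Q vs A,Y) = 4
u_2(R vs A,Y) = 4
u_2(S vs A,Y) = 3
max payoff 4 at {Q,R}

argmax u_2 = {Q,R}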